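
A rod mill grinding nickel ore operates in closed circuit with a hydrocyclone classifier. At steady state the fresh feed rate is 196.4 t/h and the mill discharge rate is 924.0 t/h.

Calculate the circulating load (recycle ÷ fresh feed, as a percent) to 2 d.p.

Steady state: M = F + R.
R = M − F = 924.0 − 196.4 = 727.6 t/h
CL = 100·R/F = 100·727.6/196.4 = 370.47 %

CL = 370.47 %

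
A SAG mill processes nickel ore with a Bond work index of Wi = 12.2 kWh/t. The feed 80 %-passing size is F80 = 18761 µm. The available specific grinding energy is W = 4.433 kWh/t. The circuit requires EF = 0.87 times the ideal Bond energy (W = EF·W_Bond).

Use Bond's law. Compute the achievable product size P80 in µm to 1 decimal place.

Bond: W = 10·Wi·(1/√P80 − 1/√F80)
W_Bond = W / EF = 4.433 / 0.87 = 5.0954 kWh/t
1/√P80 = 1/√F80 + W_Bond/(10·Wi)
  = 5.0954/(10·12.2) + 1/√18761 = 0.041766 + 0.007301 = 0.049066
P80 = (1/0.049066)² = 20.3805² = 415.37 µm

P80 = 415.4 µm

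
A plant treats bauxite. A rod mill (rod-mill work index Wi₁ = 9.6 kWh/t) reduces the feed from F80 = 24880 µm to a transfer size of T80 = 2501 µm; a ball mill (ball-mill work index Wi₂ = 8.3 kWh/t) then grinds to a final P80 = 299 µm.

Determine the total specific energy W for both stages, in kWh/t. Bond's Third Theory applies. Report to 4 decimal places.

W = 10·Wi·[P80^(−½) − F80^(−½)]
Stage 1 (24880→2501 µm, Wi₁=9.6): W₁ = 10·9.6·(0.019996 − 0.006340) = 1.3110 kWh/t
Stage 2 (2501→299 µm, Wi₂=8.3): W₂ = 10·8.3·(0.057831 − 0.019996) = 3.1403 kWh/t
W = W₁ + W₂ = 1.3110 + 3.1403 = 4.4513 kWh/t

W = 4.4513 kWh/t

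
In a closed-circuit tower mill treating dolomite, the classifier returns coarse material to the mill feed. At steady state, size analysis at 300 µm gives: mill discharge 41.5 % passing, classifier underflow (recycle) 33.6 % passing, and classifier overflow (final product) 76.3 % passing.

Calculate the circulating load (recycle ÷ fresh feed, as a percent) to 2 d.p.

CL = 440.51 %

Balance %-passing 300 µm (r = R/F):
Fd + Rd = Ru + Fo ⇒ R/F = (o−d)/(d−u)
r = (76.3 − 41.5)/(41.5 − 33.6) = 34.8/7.9 = 4.4051
CL = 100·r = 440.51 %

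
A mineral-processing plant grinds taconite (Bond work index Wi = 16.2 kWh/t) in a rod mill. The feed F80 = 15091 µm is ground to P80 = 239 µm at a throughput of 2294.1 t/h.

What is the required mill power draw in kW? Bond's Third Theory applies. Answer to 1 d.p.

P = 21014.4 kW

W = 10 Wi (P80^-0.5 − F80^-0.5)
W = 10·16.2·(1/√239 − 1/√15091) = 10·16.2·(0.056544) = 9.1602 kWh/t
P = W·T = 9.1602·2294.1 = 21014.4 kW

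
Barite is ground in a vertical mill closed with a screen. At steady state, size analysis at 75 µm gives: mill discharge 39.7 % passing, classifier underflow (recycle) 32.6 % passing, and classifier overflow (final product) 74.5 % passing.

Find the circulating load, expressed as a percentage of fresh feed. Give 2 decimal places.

Mass balance on the −75 µm fraction:
d + r·d = r·u + o → r(d−u) = o−d
r = (74.5 − 39.7)/(39.7 − 32.6) = 34.8/7.1 = 4.9014
CL = 100·r = 490.14 %

CL = 490.14 %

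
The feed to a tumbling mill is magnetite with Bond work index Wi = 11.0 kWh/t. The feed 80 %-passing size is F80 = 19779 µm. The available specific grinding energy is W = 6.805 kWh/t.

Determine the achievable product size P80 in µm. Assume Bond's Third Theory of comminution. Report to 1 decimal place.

Bond: W = 10·Wi·(1/√P80 − 1/√F80)
⇒ 1/√P80 = W/(10·Wi) + 1/√F80
  = 6.8050/(10·11.0) + 1/√19779 = 0.061864 + 0.007110 = 0.068974
P80 = (1/0.068974)² = 14.4982² = 210.20 µm

P80 = 210.2 µm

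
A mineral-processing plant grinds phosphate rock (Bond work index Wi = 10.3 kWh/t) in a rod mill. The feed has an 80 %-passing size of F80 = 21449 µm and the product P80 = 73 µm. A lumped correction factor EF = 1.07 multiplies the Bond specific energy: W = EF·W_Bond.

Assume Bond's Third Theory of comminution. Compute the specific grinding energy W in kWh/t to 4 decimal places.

W = 12.1466 kWh/t

W = 10 Wi (P80^-0.5 − F80^-0.5)
1/√73 = 0.117041;  1/√21449 = 0.006828
W = 10·10.3·(0.117041 − 0.006828) = 11.3519 kWh/t
W_actual = 1.07 × 11.3519 = 12.1466 kWh/t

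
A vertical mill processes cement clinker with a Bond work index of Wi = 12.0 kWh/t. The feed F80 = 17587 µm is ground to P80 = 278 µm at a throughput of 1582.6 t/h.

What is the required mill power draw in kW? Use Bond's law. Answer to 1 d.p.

Bond:  W = 10 Wi (1/√P − 1/√F)
W = 10·12.0·(1/√278 − 1/√17587) = 10·12.0·(0.052435) = 6.2923 kWh/t
P = W·T = 6.2923·1582.6 = 9958.1 kW

P = 9958.1 kW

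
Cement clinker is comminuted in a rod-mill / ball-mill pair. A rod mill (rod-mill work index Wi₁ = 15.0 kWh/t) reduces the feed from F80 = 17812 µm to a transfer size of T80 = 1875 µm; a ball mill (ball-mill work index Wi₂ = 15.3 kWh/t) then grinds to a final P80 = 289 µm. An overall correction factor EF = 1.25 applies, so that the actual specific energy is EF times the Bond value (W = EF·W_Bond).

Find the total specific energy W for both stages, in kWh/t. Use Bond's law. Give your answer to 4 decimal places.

W = 9.7585 kWh/t

W = 10·Wi·(P80^(-½) − F80^(-½))
Stage 1 (17812→1875 µm, Wi₁=15.0): W₁ = 10·15.0·(0.023094 − 0.007493) = 2.3402 kWh/t
Stage 2 (1875→289 µm, Wi₂=15.3): W₂ = 10·15.3·(0.058824 − 0.023094) = 5.4666 kWh/t
W = W₁ + W₂ = 2.3402 + 5.4666 = 7.8068 kWh/t
W_actual = 1.25 × 7.8068 = 9.7585 kWh/t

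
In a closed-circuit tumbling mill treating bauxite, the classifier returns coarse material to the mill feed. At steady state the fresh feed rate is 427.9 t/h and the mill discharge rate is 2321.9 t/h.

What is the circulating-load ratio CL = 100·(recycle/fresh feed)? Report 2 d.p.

Discharge = new feed + return, hence
R = M − F = 2321.9 − 427.9 = 1894.0 t/h
CL = 100·R/F = 100·1894.0/427.9 = 442.63 %

CL = 442.63 %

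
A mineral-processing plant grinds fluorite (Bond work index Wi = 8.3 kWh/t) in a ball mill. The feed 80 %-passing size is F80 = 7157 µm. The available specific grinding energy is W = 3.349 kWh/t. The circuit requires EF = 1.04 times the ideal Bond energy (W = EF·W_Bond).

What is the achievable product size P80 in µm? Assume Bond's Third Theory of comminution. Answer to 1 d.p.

P80 = 390.3 µm

W = 10 Wi / √P80 − 10 Wi / √F80
W_Bond = W / EF = 3.349 / 1.04 = 3.2202 kWh/t
⇒ 1/√P80 = W_Bond/(10 Wi) + 1/√F80
  = 3.2202/(10·8.3) + 1/√7157 = 0.038797 + 0.011820 = 0.050618
P80 = (1/0.050618)² = 19.7558² = 390.29 µm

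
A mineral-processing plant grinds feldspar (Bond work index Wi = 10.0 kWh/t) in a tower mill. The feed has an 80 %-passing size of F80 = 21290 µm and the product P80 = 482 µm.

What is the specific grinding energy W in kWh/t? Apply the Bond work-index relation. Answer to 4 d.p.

W = 3.8695 kWh/t

Bond: W = 10·Wi·(1/√P80 − 1/√F80)
1/√482 = 0.045549;  1/√21290 = 0.006853
W = 10·10.0·(0.045549 − 0.006853) = 3.8695 kWh/t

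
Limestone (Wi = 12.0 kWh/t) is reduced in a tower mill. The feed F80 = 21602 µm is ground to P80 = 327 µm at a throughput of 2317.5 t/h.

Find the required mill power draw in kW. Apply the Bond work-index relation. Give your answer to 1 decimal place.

P = 13486.8 kW

W = 10·Wi·[P80^(−½) − F80^(−½)]
W = 10·12.0·(1/√327 − 1/√21602) = 10·12.0·(0.048496) = 5.8196 kWh/t
P = W·T = 5.8196·2317.5 = 13486.8 kW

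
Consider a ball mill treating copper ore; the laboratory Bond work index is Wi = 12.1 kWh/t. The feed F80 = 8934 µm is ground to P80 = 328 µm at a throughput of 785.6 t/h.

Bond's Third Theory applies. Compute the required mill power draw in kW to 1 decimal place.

W_Bond = 10·Wi·(1/√P₈₀ − 1/√F₈₀)
W = 10·12.1·(1/√328 − 1/√8934) = 10·12.1·(0.044636) = 5.4010 kWh/t
P_mill = W·ṁ = 5.4010·785.6 = 4243.0 kW

P = 4243.0 kW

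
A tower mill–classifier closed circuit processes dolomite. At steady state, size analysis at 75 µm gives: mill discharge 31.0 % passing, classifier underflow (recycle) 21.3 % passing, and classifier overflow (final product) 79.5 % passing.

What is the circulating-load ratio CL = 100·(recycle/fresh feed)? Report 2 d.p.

CL = 500.00 %

Mass balance on the −75 µm fraction:
Fd + Rd = Ru + Fo ⇒ R/F = (o−d)/(d−u)
r = (79.5 − 31.0)/(31.0 − 21.3) = 48.5/9.7 = 5.0000
CL = 100·r = 500.00 %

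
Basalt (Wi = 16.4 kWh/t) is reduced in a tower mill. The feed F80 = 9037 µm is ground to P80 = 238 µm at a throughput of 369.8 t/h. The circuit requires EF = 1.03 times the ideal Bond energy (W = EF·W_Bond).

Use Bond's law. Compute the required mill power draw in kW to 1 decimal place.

W = 10 Wi (1/√P80 − 1/√F80)  [Bond]
W = 10·16.4·(1/√238 − 1/√9037) = 10·16.4·(0.054301) = 8.9054 kWh/t
Corrected W = EF·W_Bond = 1.03·8.9054 = 9.1725 kWh/t
Power = W × throughput = 9.1725 kWh/t × 369.8 t/h = 3392.0 kW

P = 3392.0 kW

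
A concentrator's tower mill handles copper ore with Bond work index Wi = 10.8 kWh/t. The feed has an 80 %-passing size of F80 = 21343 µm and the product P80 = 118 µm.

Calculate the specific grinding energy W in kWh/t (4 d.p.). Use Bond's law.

Bond:  W = 10 Wi (1/√P − 1/√F)
1/√118 = 0.092057;  1/√21343 = 0.006845
W = 10·10.8·(0.092057 − 0.006845) = 9.2029 kWh/t

W = 9.2029 kWh/t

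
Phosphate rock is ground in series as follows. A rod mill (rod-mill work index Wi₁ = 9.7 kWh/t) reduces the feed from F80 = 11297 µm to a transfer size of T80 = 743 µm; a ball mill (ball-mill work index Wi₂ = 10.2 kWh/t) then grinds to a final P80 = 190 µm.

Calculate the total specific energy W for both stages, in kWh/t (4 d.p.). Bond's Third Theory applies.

W = 6.3038 kWh/t

Bond: W = 10·Wi·(1/√P80 − 1/√F80)
Stage 1 (11297→743 µm, Wi₁=9.7): W₁ = 10·9.7·(0.036686 − 0.009408) = 2.6460 kWh/t
Stage 2 (743→190 µm, Wi₂=10.2): W₂ = 10·10.2·(0.072548 − 0.036686) = 3.6578 kWh/t
W = W₁ + W₂ = 2.6460 + 3.6578 = 6.3038 kWh/t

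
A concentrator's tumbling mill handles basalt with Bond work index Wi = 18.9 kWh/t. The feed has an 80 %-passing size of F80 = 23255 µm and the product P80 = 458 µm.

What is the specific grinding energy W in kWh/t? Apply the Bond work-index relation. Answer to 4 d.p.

W = 10 Wi (1/√P80 − 1/√F80)  [Bond]
1/√458 = 0.046727;  1/√23255 = 0.006558
W = 10·18.9·(0.046727 − 0.006558) = 7.5920 kWh/t

W = 7.5920 kWh/t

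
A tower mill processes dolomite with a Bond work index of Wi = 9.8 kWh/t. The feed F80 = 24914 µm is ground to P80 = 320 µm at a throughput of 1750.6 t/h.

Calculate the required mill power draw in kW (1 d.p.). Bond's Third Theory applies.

P = 8503.5 kW

W = 10 Wi / √P80 − 10 Wi / √F80
W = 10·9.8·(1/√320 − 1/√24914) = 10·9.8·(0.049566) = 4.8575 kWh/t
P_mill = W·ṁ = 4.8575·1750.6 = 8503.5 kW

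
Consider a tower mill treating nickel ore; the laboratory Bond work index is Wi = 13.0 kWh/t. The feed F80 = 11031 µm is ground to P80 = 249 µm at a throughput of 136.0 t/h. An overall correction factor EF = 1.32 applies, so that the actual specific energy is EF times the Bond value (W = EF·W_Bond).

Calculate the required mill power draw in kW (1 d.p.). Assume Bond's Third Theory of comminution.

W = 10 Wi (1/√P80 − 1/√F80)  [Bond]
W = 10·13.0·(1/√249 − 1/√11031) = 10·13.0·(0.053851) = 7.0007 kWh/t
Apply correction: 7.0007 × 1.32 = 9.2409 kWh/t
Power = W × throughput = 9.2409 kWh/t × 136.0 t/h = 1256.8 kW

P = 1256.8 kW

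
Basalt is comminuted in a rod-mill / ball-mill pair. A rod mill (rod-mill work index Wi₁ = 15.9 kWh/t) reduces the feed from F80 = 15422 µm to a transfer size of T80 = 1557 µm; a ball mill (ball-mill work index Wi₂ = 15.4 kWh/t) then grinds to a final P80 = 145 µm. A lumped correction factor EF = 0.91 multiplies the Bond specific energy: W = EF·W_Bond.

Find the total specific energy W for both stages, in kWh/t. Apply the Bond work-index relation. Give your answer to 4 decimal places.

W = 10.5882 kWh/t

Bond:  W = 10 Wi (1/√P − 1/√F)
Stage 1 (15422→1557 µm, Wi₁=15.9): W₁ = 10·15.9·(0.025343 − 0.008052) = 2.7492 kWh/t
Stage 2 (1557→145 µm, Wi₂=15.4): W₂ = 10·15.4·(0.083045 − 0.025343) = 8.8862 kWh/t
W = W₁ + W₂ = 2.7492 + 8.8862 = 11.6354 kWh/t
With EF = 0.91: W = 11.6354·0.91 = 10.5882 kWh/t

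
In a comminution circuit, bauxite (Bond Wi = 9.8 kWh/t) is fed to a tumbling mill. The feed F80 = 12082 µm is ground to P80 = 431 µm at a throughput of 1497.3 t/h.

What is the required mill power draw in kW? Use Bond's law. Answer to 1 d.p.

W = 10·Wi·(P80^(-½) − F80^(-½))
W = 10·9.8·(1/√431 − 1/√12082) = 10·9.8·(0.039071) = 3.8289 kWh/t
Mill draw = 3.8289 × 1497.3 = 5733.0 kW

P = 5733.0 kW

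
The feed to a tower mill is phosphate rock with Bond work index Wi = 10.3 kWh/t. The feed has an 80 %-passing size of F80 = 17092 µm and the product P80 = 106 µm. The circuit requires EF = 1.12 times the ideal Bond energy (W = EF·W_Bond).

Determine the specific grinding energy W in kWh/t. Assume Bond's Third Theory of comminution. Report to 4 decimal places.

W = 10·Wi·[P80^(−½) − F80^(−½)]
1/√106 = 0.097129;  1/√17092 = 0.007649
W = 10·10.3·(0.097129 − 0.007649) = 9.2164 kWh/t
Apply correction: 9.2164 × 1.12 = 10.3224 kWh/t

W = 10.3224 kWh/t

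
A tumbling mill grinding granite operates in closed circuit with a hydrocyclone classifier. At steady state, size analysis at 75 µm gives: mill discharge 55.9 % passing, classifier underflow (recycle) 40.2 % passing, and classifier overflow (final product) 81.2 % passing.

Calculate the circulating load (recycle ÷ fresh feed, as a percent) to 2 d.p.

CL = 161.15 %

Mass balance on the −75 µm fraction:
r = (o − d)/(d − u)
r = (81.2 − 55.9)/(55.9 − 40.2) = 25.3/15.7 = 1.6115
CL = 100·r = 161.15 %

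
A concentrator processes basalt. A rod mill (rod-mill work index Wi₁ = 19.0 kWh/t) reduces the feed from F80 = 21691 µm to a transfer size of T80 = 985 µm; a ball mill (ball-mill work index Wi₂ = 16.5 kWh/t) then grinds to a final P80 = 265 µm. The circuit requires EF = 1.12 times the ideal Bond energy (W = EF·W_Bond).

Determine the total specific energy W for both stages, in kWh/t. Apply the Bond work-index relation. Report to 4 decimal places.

W = 10.7994 kWh/t

W = 10·Wi·(P80^(-½) − F80^(-½))
Stage 1 (21691→985 µm, Wi₁=19.0): W₁ = 10·19.0·(0.031863 − 0.006790) = 4.7638 kWh/t
Stage 2 (985→265 µm, Wi₂=16.5): W₂ = 10·16.5·(0.061430 − 0.031863) = 4.8785 kWh/t
W = W₁ + W₂ = 4.7638 + 4.8785 = 9.6424 kWh/t
W_actual = 1.12 × 9.6424 = 10.7994 kWh/t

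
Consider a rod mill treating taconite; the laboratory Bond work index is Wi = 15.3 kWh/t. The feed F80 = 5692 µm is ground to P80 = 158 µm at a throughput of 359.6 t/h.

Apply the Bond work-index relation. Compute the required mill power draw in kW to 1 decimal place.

P = 3647.8 kW

W_Bond = 10·Wi·(1/√P₈₀ − 1/√F₈₀)
W = 10·15.3·(1/√158 − 1/√5692) = 10·15.3·(0.066301) = 10.1441 kWh/t
P_mill = W·ṁ = 10.1441·359.6 = 3647.8 kW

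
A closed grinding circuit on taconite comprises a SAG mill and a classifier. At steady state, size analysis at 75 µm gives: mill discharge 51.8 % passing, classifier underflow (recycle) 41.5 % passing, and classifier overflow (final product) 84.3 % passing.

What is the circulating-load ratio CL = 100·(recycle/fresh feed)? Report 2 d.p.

Let r = R/F. Size balance at 75 µm:
r = (o − d)/(d − u)
r = (84.3 − 51.8)/(51.8 − 41.5) = 32.5/10.3 = 3.1553
CL = 100·r = 315.53 %

CL = 315.53 %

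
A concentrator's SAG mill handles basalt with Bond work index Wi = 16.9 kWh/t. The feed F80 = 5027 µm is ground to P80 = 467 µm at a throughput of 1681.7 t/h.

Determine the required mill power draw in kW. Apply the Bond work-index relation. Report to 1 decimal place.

Bond: W = 10·Wi·(1/√P80 − 1/√F80)
W = 10·16.9·(1/√467 − 1/√5027) = 10·16.9·(0.032170) = 5.4368 kWh/t
P = W·T = 5.4368·1681.7 = 9143.1 kW

P = 9143.1 kW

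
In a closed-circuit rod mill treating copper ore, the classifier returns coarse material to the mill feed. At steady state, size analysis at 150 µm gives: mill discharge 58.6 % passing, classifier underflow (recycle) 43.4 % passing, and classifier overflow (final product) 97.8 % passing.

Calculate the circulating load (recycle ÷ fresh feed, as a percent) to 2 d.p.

CL = 257.89 %

Two-product formula at 150 µm:
Fd + Rd = Ru + Fo ⇒ R/F = (o−d)/(d−u)
r = (97.8 − 58.6)/(58.6 − 43.4) = 39.2/15.2 = 2.5789
CL = 100·r = 257.89 %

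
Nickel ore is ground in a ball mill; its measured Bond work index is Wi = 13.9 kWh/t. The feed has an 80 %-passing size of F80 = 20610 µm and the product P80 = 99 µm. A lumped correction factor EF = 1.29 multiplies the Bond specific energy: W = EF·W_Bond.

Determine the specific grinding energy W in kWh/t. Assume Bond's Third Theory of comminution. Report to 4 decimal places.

W = 16.7723 kWh/t

W = 10·Wi·(P80^(-½) − F80^(-½))
1/√99 = 0.100504;  1/√20610 = 0.006966
W = 10·13.9·(0.100504 − 0.006966) = 13.0018 kWh/t
Apply correction: 13.0018 × 1.29 = 16.7723 kWh/t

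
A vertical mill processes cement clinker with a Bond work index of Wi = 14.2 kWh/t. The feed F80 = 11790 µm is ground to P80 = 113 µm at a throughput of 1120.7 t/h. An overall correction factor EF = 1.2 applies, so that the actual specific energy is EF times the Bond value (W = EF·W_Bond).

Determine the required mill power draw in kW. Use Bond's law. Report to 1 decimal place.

W = 10 Wi / √P80 − 10 Wi / √F80
W = 10·14.2·(1/√113 − 1/√11790) = 10·14.2·(0.084862) = 12.0505 kWh/t
With EF = 1.2: W = 12.0505·1.2 = 14.4606 kWh/t
P = W·T = 14.4606·1120.7 = 16205.9 kW

P = 16205.9 kW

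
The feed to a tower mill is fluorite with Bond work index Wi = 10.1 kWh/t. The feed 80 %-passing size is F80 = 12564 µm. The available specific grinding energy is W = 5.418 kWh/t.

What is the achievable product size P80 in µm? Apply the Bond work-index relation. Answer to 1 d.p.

P80 = 255.5 µm

Bond: W = 10·Wi·(1/√P80 − 1/√F80)
1/√P80 = 1/√F80 + W/(10·Wi)
  = 5.4180/(10·10.1) + 1/√12564 = 0.053644 + 0.008921 = 0.062565
P80 = (1/0.062565)² = 15.9834² = 255.47 µm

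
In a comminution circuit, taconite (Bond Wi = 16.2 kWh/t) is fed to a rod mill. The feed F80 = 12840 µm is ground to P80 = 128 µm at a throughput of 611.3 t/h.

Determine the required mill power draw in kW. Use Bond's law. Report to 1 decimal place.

P = 7879.2 kW

W_Bond = 10·Wi·(1/√P₈₀ − 1/√F₈₀)
W = 10·16.2·(1/√128 − 1/√12840) = 10·16.2·(0.079563) = 12.8893 kWh/t
Mill draw = 12.8893 × 611.3 = 7879.2 kW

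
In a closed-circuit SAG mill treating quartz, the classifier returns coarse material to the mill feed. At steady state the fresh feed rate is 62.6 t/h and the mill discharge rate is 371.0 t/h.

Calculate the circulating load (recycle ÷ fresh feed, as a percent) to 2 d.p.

CL = 492.65 %

Steady state: M = F + R.
R = M − F = 371.0 − 62.6 = 308.4 t/h
CL = 100·R/F = 100·308.4/62.6 = 492.65 %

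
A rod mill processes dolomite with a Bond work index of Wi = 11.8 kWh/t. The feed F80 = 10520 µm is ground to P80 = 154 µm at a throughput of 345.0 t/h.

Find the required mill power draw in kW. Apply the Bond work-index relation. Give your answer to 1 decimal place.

P = 2883.6 kW

Bond: W = 10·Wi·(1/√P80 − 1/√F80)
W = 10·11.8·(1/√154 − 1/√10520) = 10·11.8·(0.070833) = 8.3582 kWh/t
Mill draw = 8.3582 × 345.0 = 2883.6 kW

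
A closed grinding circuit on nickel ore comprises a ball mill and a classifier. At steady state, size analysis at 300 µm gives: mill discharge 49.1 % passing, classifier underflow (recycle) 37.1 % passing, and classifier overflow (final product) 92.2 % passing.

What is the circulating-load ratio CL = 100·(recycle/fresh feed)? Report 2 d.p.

Balance %-passing 300 µm (r = R/F):
Fd + Rd = Ru + Fo ⇒ R/F = (o−d)/(d−u)
r = (92.2 − 49.1)/(49.1 − 37.1) = 43.1/12.0 = 3.5917
CL = 100·r = 359.17 %

CL = 359.17 %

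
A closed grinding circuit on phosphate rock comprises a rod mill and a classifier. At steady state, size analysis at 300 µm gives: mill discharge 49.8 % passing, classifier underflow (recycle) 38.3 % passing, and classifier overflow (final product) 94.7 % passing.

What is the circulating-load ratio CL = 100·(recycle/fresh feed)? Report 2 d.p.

Let r = R/F. Size balance at 300 µm:
d + r·d = r·u + o → r(d−u) = o−d
r = (94.7 − 49.8)/(49.8 − 38.3) = 44.9/11.5 = 3.9043
CL = 100·r = 390.43 %

CL = 390.43 %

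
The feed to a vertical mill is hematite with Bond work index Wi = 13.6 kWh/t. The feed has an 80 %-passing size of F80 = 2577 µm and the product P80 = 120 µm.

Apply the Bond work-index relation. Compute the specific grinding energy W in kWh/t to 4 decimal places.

W = 9.7360 kWh/t

W = 10 Wi / √P80 − 10 Wi / √F80
1/√120 = 0.091287;  1/√2577 = 0.019699
W = 10·13.6·(0.091287 − 0.019699) = 9.7360 kWh/t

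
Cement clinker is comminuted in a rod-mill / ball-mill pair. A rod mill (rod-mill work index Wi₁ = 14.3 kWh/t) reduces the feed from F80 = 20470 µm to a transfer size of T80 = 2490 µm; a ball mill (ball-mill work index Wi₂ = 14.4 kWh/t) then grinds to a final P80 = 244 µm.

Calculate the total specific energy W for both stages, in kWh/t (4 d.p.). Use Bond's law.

W = 8.1991 kWh/t

W_Bond = 10·Wi·(1/√P₈₀ − 1/√F₈₀)
Stage 1 (20470→2490 µm, Wi₁=14.3): W₁ = 10·14.3·(0.020040 − 0.006989) = 1.8663 kWh/t
Stage 2 (2490→244 µm, Wi₂=14.4): W₂ = 10·14.4·(0.064018 − 0.020040) = 6.3329 kWh/t
W = W₁ + W₂ = 1.8663 + 6.3329 = 8.1991 kWh/t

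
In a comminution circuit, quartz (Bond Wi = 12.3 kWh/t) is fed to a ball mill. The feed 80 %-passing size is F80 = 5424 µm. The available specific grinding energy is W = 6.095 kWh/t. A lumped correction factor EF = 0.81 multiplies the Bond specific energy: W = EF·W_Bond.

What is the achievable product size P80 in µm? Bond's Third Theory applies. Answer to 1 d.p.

P80 = 178.9 µm

W = 10 Wi (1/√P80 − 1/√F80)  [Bond]
W_Bond = W / EF = 6.095 / 0.81 = 7.5247 kWh/t
⇒ 1/√P80 = W_Bond/(10·Wi) + 1/√F80
  = 7.5247/(10·12.3) + 1/√5424 = 0.061176 + 0.013578 = 0.074754
P80 = (1/0.074754)² = 13.3771² = 178.95 µm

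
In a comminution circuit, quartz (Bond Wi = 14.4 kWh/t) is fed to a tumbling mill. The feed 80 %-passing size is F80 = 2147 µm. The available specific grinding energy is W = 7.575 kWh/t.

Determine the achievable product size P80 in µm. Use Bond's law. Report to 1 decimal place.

W = 10·Wi·(P80^(-½) − F80^(-½))
⇒ 1/√P80 = W/(10·Wi) + 1/√F80
  = 7.5750/(10·14.4) + 1/√2147 = 0.052604 + 0.021582 = 0.074186
P80 = (1/0.074186)² = 13.4797² = 181.70 µm

P80 = 181.7 µm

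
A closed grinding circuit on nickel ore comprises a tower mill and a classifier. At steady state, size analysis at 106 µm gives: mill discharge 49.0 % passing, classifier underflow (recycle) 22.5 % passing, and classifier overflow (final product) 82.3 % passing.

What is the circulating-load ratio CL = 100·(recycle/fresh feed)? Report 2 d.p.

CL = 125.66 %

Two-product formula at 106 µm:
Fd + Rd = Ru + Fo ⇒ R/F = (o−d)/(d−u)
r = (82.3 − 49.0)/(49.0 − 22.5) = 33.3/26.5 = 1.2566
CL = 100·r = 125.66 %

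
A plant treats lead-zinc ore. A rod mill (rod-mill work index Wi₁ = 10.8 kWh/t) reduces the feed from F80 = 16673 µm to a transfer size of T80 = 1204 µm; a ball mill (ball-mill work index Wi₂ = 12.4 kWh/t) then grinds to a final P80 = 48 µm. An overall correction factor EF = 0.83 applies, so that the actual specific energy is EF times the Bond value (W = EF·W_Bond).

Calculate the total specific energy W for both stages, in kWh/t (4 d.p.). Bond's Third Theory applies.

W = 10 Wi (P80^-0.5 − F80^-0.5)
Stage 1 (16673→1204 µm, Wi₁=10.8): W₁ = 10·10.8·(0.028820 − 0.007744) = 2.2761 kWh/t
Stage 2 (1204→48 µm, Wi₂=12.4): W₂ = 10·12.4·(0.144338 − 0.028820) = 14.3242 kWh/t
W = W₁ + W₂ = 2.2761 + 14.3242 = 16.6003 kWh/t
W_actual = 0.83 × 16.6003 = 13.7783 kWh/t

W = 13.7783 kWh/t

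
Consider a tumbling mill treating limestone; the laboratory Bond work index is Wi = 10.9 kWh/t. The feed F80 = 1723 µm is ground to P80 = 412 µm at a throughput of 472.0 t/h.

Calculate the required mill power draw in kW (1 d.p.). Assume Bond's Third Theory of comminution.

W = 10·Wi·[P80^(−½) − F80^(−½)]
W = 10·10.9·(1/√412 − 1/√1723) = 10·10.9·(0.025175) = 2.7441 kWh/t
Power = W × throughput = 2.7441 kWh/t × 472.0 t/h = 1295.2 kW

P = 1295.2 kW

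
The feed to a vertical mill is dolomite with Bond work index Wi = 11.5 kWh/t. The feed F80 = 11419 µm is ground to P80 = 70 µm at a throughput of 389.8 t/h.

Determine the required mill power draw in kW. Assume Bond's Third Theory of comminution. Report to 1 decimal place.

W = 10 Wi / √P80 − 10 Wi / √F80
W = 10·11.5·(1/√70 − 1/√11419) = 10·11.5·(0.110165) = 12.6690 kWh/t
Power = W × throughput = 12.6690 kWh/t × 389.8 t/h = 4938.4 kW

P = 4938.4 kW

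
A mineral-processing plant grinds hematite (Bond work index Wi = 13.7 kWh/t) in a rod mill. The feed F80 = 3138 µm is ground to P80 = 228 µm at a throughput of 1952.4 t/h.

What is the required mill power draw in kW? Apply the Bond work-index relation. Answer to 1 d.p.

Bond: W = 10·Wi·(1/√P80 − 1/√F80)
W = 10·13.7·(1/√228 − 1/√3138) = 10·13.7·(0.048375) = 6.6274 kWh/t
P = W·T = 6.6274·1952.4 = 12939.3 kW

P = 12939.3 kW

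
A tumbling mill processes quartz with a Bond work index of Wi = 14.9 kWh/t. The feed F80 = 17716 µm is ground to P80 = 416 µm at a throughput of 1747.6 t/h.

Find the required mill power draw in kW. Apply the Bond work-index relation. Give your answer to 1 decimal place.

P = 10810.4 kW

Bond:  W = 10 Wi (1/√P − 1/√F)
W = 10·14.9·(1/√416 − 1/√17716) = 10·14.9·(0.041516) = 6.1859 kWh/t
P = W·T = 6.1859·1747.6 = 10810.4 kW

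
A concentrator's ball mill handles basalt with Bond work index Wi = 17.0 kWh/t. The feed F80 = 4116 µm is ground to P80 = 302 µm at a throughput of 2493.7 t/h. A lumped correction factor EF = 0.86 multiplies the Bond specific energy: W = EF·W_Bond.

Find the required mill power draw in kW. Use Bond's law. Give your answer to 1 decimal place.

P = 15296.5 kW

W = 10 Wi / √P80 − 10 Wi / √F80
W = 10·17.0·(1/√302 − 1/√4116) = 10·17.0·(0.041957) = 7.1326 kWh/t
W_actual = 0.86 × 7.1326 = 6.1340 kWh/t
Power = W × throughput = 6.1340 kWh/t × 2493.7 t/h = 15296.5 kW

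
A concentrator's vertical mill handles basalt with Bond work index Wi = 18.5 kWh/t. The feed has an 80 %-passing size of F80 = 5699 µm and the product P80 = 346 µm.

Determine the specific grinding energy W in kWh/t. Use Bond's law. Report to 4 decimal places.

W = 7.4951 kWh/t

W = 10 Wi (P80^-0.5 − F80^-0.5)
1/√346 = 0.053760;  1/√5699 = 0.013246
W = 10·18.5·(0.053760 − 0.013246) = 7.4951 kWh/t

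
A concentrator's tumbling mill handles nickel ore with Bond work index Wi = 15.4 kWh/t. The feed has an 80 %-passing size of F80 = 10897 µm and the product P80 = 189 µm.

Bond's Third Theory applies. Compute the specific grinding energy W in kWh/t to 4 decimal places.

W = 9.7266 kWh/t

Bond: W = 10·Wi·(1/√P80 − 1/√F80)
1/√189 = 0.072739;  1/√10897 = 0.009580
W = 10·15.4·(0.072739 − 0.009580) = 9.7266 kWh/t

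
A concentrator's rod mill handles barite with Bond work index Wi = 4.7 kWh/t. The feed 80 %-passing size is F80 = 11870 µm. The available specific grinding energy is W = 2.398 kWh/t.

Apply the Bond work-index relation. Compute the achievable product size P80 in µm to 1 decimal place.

W = 10 Wi (P80^-0.5 − F80^-0.5)
1/√P80 = 1/√F80 + W/(10·Wi)
  = 2.3980/(10·4.7) + 1/√11870 = 0.051021 + 0.009179 = 0.060200
P80 = (1/0.060200)² = 16.6113² = 275.94 µm

P80 = 275.9 µm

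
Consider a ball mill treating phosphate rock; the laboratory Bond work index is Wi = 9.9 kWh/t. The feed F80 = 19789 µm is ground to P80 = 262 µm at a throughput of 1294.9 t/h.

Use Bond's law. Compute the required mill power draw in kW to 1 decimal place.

P = 7008.6 kW

W = 10 Wi (1/√P80 − 1/√F80)  [Bond]
W = 10·9.9·(1/√262 − 1/√19789) = 10·9.9·(0.054672) = 5.4125 kWh/t
Mill draw = 5.4125 × 1294.9 = 7008.6 kW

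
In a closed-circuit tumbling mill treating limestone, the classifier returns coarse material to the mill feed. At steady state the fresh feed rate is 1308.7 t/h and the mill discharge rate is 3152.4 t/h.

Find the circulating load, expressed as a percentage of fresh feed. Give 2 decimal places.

CL = 140.88 %

Discharge = new feed + return, hence
R = M − F = 3152.4 − 1308.7 = 1843.7 t/h
CL = 100·R/F = 100·1843.7/1308.7 = 140.88 %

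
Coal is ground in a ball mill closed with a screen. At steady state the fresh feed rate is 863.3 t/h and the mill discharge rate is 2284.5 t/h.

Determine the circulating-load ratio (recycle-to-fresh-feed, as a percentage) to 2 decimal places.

CL = 164.62 %

M = F + R at steady state, so:
R = M − F = 2284.5 − 863.3 = 1421.2 t/h
CL = 100·R/F = 100·1421.2/863.3 = 164.62 %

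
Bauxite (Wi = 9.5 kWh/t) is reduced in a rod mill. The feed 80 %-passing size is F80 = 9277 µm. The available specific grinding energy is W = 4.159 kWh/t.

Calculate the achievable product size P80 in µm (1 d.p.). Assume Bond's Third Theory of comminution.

W = 10·Wi·(P80^(-½) − F80^(-½))
⇒ 1/√P80 = W/(10·Wi) + 1/√F80
  = 4.1590/(10·9.5) + 1/√9277 = 0.043779 + 0.010382 = 0.054161
P80 = (1/0.054161)² = 18.4634² = 340.90 µm

P80 = 340.9 µm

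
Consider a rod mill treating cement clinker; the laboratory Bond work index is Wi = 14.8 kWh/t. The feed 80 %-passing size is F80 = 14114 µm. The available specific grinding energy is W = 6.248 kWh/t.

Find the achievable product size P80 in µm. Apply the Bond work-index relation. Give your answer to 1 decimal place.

P80 = 390.1 µm

W = 10 Wi / √P80 − 10 Wi / √F80
1/√P80 = 1/√F80 + W/(10·Wi)
  = 6.2480/(10·14.8) + 1/√14114 = 0.042216 + 0.008417 = 0.050634
P80 = (1/0.050634)² = 19.7497² = 390.05 µm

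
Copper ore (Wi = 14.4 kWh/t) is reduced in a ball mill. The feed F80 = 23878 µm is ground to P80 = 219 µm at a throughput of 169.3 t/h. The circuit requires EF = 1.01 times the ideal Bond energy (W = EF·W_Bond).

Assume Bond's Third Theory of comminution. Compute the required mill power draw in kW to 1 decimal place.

P = 1504.5 kW

W = 10·Wi·[P80^(−½) − F80^(−½)]
W = 10·14.4·(1/√219 − 1/√23878) = 10·14.4·(0.061102) = 8.7987 kWh/t
With EF = 1.01: W = 8.7987·1.01 = 8.8867 kWh/t
P = W·T = 8.8867·169.3 = 1504.5 kW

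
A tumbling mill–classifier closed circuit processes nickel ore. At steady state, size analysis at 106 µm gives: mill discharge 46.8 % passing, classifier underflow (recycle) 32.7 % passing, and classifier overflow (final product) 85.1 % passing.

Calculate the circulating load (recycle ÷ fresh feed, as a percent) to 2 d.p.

CL = 271.63 %

Balance %-passing 106 µm (r = R/F):
d + r·d = r·u + o → r(d−u) = o−d
r = (85.1 − 46.8)/(46.8 − 32.7) = 38.3/14.1 = 2.7163
CL = 100·r = 271.63 %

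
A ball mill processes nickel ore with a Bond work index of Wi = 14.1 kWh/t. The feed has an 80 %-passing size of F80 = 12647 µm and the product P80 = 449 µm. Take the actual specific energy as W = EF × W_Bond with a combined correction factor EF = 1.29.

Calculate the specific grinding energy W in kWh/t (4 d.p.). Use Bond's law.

W = 6.9665 kWh/t

W = 10·Wi·(P80^(-½) − F80^(-½))
1/√449 = 0.047193;  1/√12647 = 0.008892
W = 10·14.1·(0.047193 − 0.008892) = 5.4004 kWh/t
With EF = 1.29: W = 5.4004·1.29 = 6.9665 kWh/t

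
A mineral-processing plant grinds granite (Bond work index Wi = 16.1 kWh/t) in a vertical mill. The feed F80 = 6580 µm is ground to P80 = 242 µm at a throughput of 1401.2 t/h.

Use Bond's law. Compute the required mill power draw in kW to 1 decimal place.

P = 11720.6 kW

W = 10·Wi·(P80^(-½) − F80^(-½))
W = 10·16.1·(1/√242 − 1/√6580) = 10·16.1·(0.051955) = 8.3647 kWh/t
Mill draw = 8.3647 × 1401.2 = 11720.6 kW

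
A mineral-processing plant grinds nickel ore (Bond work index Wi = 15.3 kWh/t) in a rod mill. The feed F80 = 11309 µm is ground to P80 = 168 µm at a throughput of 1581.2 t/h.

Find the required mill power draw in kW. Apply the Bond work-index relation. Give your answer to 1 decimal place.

W_Bond = 10·Wi·(1/√P₈₀ − 1/√F₈₀)
W = 10·15.3·(1/√168 − 1/√11309) = 10·15.3·(0.067748) = 10.3655 kWh/t
P = W·T = 10.3655·1581.2 = 16389.9 kW

P = 16389.9 kW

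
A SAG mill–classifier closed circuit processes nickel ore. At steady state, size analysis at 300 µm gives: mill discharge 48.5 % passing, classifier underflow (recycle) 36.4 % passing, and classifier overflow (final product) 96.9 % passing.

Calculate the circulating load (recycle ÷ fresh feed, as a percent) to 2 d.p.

Two-product formula at 300 µm:
(1+r)·d = r·u + o ⇒ r = (o−d)/(d−u)
r = (96.9 − 48.5)/(48.5 − 36.4) = 48.4/12.1 = 4.0000
CL = 100·r = 400.00 %

CL = 400.00 %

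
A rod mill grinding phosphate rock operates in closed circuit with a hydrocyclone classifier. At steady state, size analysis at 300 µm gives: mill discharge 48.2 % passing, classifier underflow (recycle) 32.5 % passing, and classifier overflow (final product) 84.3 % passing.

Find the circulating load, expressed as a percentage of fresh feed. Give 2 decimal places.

Balance %-passing 300 µm (r = R/F):
d + r·d = r·u + o → r(d−u) = o−d
r = (84.3 − 48.2)/(48.2 − 32.5) = 36.1/15.7 = 2.2994
CL = 100·r = 229.94 %

CL = 229.94 %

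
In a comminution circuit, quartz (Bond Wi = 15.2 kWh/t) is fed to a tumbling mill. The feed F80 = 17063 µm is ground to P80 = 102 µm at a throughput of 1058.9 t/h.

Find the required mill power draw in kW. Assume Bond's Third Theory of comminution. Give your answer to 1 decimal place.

W = 10 Wi (1/√P80 − 1/√F80)  [Bond]
W = 10·15.2·(1/√102 − 1/√17063) = 10·15.2·(0.091359) = 13.8866 kWh/t
Power = W × throughput = 13.8866 kWh/t × 1058.9 t/h = 14704.5 kW

P = 14704.5 kW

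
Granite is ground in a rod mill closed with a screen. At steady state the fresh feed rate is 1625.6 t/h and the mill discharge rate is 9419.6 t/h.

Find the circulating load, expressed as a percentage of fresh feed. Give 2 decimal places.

Discharge = new feed + return, hence
R = M − F = 9419.6 − 1625.6 = 7794.0 t/h
CL = 100·R/F = 100·7794.0/1625.6 = 479.45 %

CL = 479.45 %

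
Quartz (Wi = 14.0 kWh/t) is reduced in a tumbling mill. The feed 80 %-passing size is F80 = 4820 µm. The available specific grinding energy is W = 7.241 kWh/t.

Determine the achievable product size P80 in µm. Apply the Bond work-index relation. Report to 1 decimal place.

W = 10·Wi·(P80^(-½) − F80^(-½))
P80^-0.5 = F80^-0.5 + W/(10 Wi)
  = 7.2410/(10·14.0) + 1/√4820 = 0.051721 + 0.014404 = 0.066125
P80 = (1/0.066125)² = 15.1228² = 228.70 µm

P80 = 228.7 µm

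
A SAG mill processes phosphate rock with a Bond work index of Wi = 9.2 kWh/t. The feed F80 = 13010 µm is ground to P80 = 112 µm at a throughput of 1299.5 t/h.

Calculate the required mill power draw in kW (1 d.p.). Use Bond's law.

W = 10·Wi·[P80^(−½) − F80^(−½)]
W = 10·9.2·(1/√112 − 1/√13010) = 10·9.2·(0.085724) = 7.8866 kWh/t
Power = W × throughput = 7.8866 kWh/t × 1299.5 t/h = 10248.6 kW

P = 10248.6 kW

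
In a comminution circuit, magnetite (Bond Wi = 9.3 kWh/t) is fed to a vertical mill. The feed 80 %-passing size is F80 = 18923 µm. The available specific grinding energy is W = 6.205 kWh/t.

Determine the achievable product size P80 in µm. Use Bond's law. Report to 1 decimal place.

P80 = 182.7 µm

Bond: W = 10·Wi·(1/√P80 − 1/√F80)
P80^(−½) = W/(10 Wi) + F80^(−½)
  = 6.2050/(10·9.3) + 1/√18923 = 0.066720 + 0.007270 = 0.073990
P80 = (1/0.073990)² = 13.5154² = 182.66 µm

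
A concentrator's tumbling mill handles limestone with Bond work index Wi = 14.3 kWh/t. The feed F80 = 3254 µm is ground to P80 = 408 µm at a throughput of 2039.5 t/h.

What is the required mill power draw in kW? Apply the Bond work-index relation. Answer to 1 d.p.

P = 9326.0 kW

Bond: W = 10·Wi·(1/√P80 − 1/√F80)
W = 10·14.3·(1/√408 − 1/√3254) = 10·14.3·(0.031977) = 4.5727 kWh/t
Power = W × throughput = 4.5727 kWh/t × 2039.5 t/h = 9326.0 kW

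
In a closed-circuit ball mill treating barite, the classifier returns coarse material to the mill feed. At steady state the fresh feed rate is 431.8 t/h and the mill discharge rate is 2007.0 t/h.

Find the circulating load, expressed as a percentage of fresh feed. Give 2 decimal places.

CL = 364.80 %

Mill node: discharge = fresh + recycle.
R = M − F = 2007.0 − 431.8 = 1575.2 t/h
CL = 100·R/F = 100·1575.2/431.8 = 364.80 %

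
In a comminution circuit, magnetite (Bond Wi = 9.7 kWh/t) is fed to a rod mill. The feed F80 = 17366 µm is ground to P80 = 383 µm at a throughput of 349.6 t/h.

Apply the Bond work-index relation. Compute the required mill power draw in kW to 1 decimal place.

P = 1475.4 kW

W = 10 Wi (1/√P80 − 1/√F80)  [Bond]
W = 10·9.7·(1/√383 − 1/√17366) = 10·9.7·(0.043509) = 4.2204 kWh/t
Mill draw = 4.2204 × 349.6 = 1475.4 kW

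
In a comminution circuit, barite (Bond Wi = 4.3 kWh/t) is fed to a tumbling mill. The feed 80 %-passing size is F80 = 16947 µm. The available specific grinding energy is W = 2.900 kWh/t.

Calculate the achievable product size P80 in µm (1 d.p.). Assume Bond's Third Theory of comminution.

W = 10 Wi (P80^-0.5 − F80^-0.5)
⇒ 1/√P80 = W/(10·Wi) + 1/√F80
  = 2.9000/(10·4.3) + 1/√16947 = 0.067442 + 0.007682 = 0.075123
P80 = (1/0.075123)² = 13.3114² = 177.19 µm

P80 = 177.2 µm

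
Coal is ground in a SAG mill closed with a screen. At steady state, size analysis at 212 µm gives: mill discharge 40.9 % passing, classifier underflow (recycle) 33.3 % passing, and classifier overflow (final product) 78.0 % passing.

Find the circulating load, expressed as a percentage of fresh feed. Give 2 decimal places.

Mass balance on the −212 µm fraction:
(1+r)d = ru + o → r = (o−d)/(d−u)
r = (78.0 − 40.9)/(40.9 − 33.3) = 37.1/7.6 = 4.8816
CL = 100·r = 488.16 %

CL = 488.16 %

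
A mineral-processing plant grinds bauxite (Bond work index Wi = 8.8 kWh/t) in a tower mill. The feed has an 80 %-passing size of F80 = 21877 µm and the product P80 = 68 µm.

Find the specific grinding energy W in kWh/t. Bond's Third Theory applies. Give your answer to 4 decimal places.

W = 10 Wi / √P80 − 10 Wi / √F80
1/√68 = 0.121268;  1/√21877 = 0.006761
W = 10·8.8·(0.121268 − 0.006761) = 10.0766 kWh/t

W = 10.0766 kWh/t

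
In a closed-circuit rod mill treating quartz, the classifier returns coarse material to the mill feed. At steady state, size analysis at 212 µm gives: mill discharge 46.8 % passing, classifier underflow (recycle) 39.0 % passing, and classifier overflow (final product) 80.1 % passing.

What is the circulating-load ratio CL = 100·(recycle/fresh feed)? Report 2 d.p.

CL = 426.92 %

Let r = R/F. Size balance at 212 µm:
r = (o − d)/(d − u)
r = (80.1 − 46.8)/(46.8 − 39.0) = 33.3/7.8 = 4.2692
CL = 100·r = 426.92 %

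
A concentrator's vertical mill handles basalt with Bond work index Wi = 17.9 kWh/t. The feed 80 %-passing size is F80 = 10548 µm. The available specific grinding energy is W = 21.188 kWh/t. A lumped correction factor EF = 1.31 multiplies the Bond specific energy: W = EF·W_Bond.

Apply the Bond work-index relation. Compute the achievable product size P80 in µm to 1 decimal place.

P80 = 99.8 µm

W = 10 Wi / √P80 − 10 Wi / √F80
W_Bond = W / EF = 21.188 / 1.31 = 16.1740 kWh/t
⇒ 1/√P80 = W_Bond/(10·Wi) + 1/√F80
  = 16.1740/(10·17.9) + 1/√10548 = 0.090358 + 0.009737 = 0.100095
P80 = (1/0.100095)² = 9.9906² = 99.81 µm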